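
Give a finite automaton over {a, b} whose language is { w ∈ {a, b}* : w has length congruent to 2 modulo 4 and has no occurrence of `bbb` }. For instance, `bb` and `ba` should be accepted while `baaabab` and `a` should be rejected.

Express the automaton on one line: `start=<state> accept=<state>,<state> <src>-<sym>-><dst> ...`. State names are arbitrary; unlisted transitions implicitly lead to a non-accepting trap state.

Build one automaton per condition and run them in lockstep. The first has 4 states tracking the input length modulo 4; the second has 4 states tracking partial matches of the forbidden pattern `bbb`. A product state is a pair (one from each), accepting exactly when both do. After merging equivalent states the machine shrinks.
          a    b  
>  q0     q1   q2 
   q1     q3   q4 
   q2     q3   q5 
 * q3     q6   q7 
 * q4     q6   q8 
 * q5     q6   q9 
   q6     q0  q10 
   q7     q0  q11 
   q8     q0   q9 
   q9     q9   q9 
   q10    q1  q12 
   q11    q1   q9 
   q12    q3   q9 
(> = start, * = accepting)

start=q0 accept=q3,q4,q5 q0-a->q1 q0-b->q2 q1-a->q3 q1-b->q4 q2-a->q3 q2-b->q5 q3-a->q6 q3-b->q7 q4-a->q6 q4-b->q8 q5-a->q6 q5-b->q9 q6-a->q0 q6-b->q10 q7-a->q0 q7-b->q11 q8-a->q0 q8-b->q9 q9-a->q9 q9-b->q9 q10-a->q1 q10-b->q12 q11-a->q1 q11-b->q9 q12-a->q3 q12-b->q9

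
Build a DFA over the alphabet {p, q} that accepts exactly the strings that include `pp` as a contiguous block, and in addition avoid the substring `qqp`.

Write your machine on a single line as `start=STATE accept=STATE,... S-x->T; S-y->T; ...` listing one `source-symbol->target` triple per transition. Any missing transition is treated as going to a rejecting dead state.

start=S0; accept=S3,S5,S7; S0-p->S1; S0-q->S2; S1-p->S3; S1-q->S2; S2-p->S1; S2-q->S4; S3-p->S3; S3-q->S5; S4-p->S6; S4-q->S4; S5-p->S3; S5-q->S7; S6-p->S8; S6-q->S9; S7-p->S8; S7-q->S7; S8-p->S8; S8-q->S8; S9-p->S6; S9-q->S9

Run two small machines in parallel and take their product. The first has 3 states tracking whether and how much of `pp` has been seen; the second has 4 states tracking partial matches of the forbidden pattern `qqp`. A product state is a pair (one from each), accepting exactly when both do.
A 10-state machine:
        p   q  
>  S0   S1  S2 
   S1   S3  S2 
   S2   S1  S4 
 * S3   S3  S5 
   S4   S6  S4 
 * S5   S3  S7 
   S6   S8  S9 
 * S7   S8  S7 
   S8   S8  S8 
   S9   S6  S9 
(> = start, * = accepting)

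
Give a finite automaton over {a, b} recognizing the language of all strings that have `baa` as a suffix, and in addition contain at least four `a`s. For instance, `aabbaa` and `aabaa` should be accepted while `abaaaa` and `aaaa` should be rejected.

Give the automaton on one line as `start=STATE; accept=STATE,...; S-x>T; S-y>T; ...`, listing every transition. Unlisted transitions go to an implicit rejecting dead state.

start=S0; accept=S17,S20; S0-a>S1; S0-b>S2; S1-a>S3; S1-b>S4; S2-a>S5; S2-b>S2; S3-a>S6; S3-b>S7; S4-a>S8; S4-b>S4; S5-a>S9; S5-b>S4; S6-a>S10; S6-b>S11; S7-a>S12; S7-b>S7; S8-a>S13; S8-b>S7; S9-a>S6; S9-b>S7; S10-a>S14; S10-b>S15; S11-a>S16; S11-b>S11; S12-a>S17; S12-b>S11; S13-a>S10; S13-b>S11; S14-a>S14; S14-b>S18; S15-a>S19; S15-b>S15; S16-a>S20; S16-b>S15; S17-a>S14; S17-b>S15; S18-a>S19; S18-b>S18; S19-a>S20; S19-b>S18; S20-a>S14; S20-b>S18

Build one automaton per condition and run them in lockstep. The first has 4 states tracking how much of the suffix `baa` has currently been matched; the second has 6 states tracking the count of `a`s, saturating at 5. A product state is a pair (one from each), accepting exactly when both do.
          a    b  
>  S0     S1   S2 
   S1     S3   S4 
   S2     S5   S2 
   S3     S6   S7 
   S4     S8   S4 
   S5     S9   S4 
   S6    S10  S11 
   S7    S12   S7 
   S8    S13   S7 
   S9     S6   S7 
   S10   S14  S15 
   S11   S16  S11 
   S12   S17  S11 
   S13   S10  S11 
   S14   S14  S18 
   S15   S19  S15 
   S16   S20  S15 
 * S17   S14  S15 
   S18   S19  S18 
   S19   S20  S18 
 * S20   S14  S18 
(> = start, * = accepting)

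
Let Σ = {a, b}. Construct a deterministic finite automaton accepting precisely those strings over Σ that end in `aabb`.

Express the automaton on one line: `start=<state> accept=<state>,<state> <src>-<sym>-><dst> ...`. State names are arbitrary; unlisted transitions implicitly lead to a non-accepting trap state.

Remember how much of `aabb` the current input suffix matches. State s0 means no match yet; s1 means the last symbol is `a`; s2 means the last 2 symbols are `aa`; s3 means the last 3 symbols are `aab`; s4 means the last 4 symbols are `aabb`. Only s4 accepts. On a mismatch, fall back to the longest proper suffix that is still a prefix of `aabb`.
        a   b  
>  s0   s1  s0 
   s1   s2  s0 
   s2   s2  s3 
   s3   s1  s4 
 * s4   s1  s0 
(> = start, * = accepting)

start=s0 accept=s4 s0-a->s1 s0-b->s0 s1-a->s2 s1-b->s0 s2-a->s2 s2-b->s3 s3-a->s1 s3-b->s4 s4-a->s1 s4-b->s0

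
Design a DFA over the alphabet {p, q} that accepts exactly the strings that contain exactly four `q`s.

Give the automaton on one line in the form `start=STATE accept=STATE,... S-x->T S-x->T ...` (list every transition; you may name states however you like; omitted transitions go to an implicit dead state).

start=S0 accept=S4 S0-p->S0 S0-q->S1 S1-p->S1 S1-q->S2 S2-p->S2 S2-q->S3 S3-p->S3 S3-q->S4 S4-p->S4 S4-q->S5 S5-p->S5 S5-q->S5

Count `q`s, saturating at 5: states S0 through S4 mean 0 through 4 `q`s seen; S5 means more than 4. Each `q` increments (capped at S5); other symbols loop. Accept from {S4}.
A 6-state machine:
        p   q  
>  S0   S0  S1 
   S1   S1  S2 
   S2   S2  S3 
   S3   S3  S4 
 * S4   S4  S5 
   S5   S5  S5 
(> = start, * = accepting)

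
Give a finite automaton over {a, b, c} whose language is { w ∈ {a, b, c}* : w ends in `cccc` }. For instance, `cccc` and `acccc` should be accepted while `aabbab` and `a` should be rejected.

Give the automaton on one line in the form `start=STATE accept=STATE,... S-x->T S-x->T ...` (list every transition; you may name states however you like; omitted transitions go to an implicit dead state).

Remember how much of `cccc` the current input suffix matches. State s0 means no match yet; s1 means the last symbol is `c`; s2 means the last 2 symbols are `cc`; s3 means the last 3 symbols are `ccc`; s4 means the last 4 symbols are `cccc`. Only s4 accepts. On a mismatch, fall back to the longest proper suffix that is still a prefix of `cccc`.
With 5 states:
        a   b   c  
>  s0   s0  s0  s1 
   s1   s0  s0  s2 
   s2   s0  s0  s3 
   s3   s0  s0  s4 
 * s4   s0  s0  s4 
(> = start, * = accepting)

start=s0 accept=s4 s0-a->s0 s0-b->s0 s0-c->s1 s1-a->s0 s1-b->s0 s1-c->s2 s2-a->s0 s2-b->s0 s2-c->s3 s3-a->s0 s3-b->s0 s3-c->s4 s4-a->s0 s4-b->s0 s4-c->s4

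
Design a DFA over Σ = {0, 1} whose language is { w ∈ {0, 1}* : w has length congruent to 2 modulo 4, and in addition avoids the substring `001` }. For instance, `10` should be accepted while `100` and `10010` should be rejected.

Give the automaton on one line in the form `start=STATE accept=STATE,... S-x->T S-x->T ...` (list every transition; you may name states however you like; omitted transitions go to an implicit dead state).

start=q0 accept=q3,q4,q5 q0-0->q1 q0-1->q2 q1-0->q3 q1-1->q4 q2-0->q5 q2-1->q4 q3-0->q6 q3-1->q7 q4-0->q8 q4-1->q9 q5-0->q6 q5-1->q9 q6-0->q10 q6-1->q7 q7-0->q7 q7-1->q7 q8-0->q10 q8-1->q0 q9-0->q11 q9-1->q0 q10-0->q12 q10-1->q7 q11-0->q12 q11-1->q2 q12-0->q3 q12-1->q7

Run two small machines in parallel and take their product. The first has 4 states tracking the input length modulo 4; the second has 4 states tracking partial matches of the forbidden pattern `001`. A product state is a pair (one from each), accepting exactly when both do. After merging equivalent states the machine shrinks.
A 13-state machine:
          0    1  
>  q0     q1   q2 
   q1     q3   q4 
   q2     q5   q4 
 * q3     q6   q7 
 * q4     q8   q9 
 * q5     q6   q9 
   q6    q10   q7 
   q7     q7   q7 
   q8    q10   q0 
   q9    q11   q0 
   q10   q12   q7 
   q11   q12   q2 
   q12    q3   q7 
(> = start, * = accepting)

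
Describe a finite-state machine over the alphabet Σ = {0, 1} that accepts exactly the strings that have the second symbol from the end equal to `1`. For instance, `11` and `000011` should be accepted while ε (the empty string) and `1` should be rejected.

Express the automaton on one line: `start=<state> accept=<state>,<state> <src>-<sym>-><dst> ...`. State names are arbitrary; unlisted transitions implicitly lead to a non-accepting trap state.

start=S0 accept=S5,S6 S0-0->S1 S0-1->S2 S1-0->S3 S1-1->S4 S2-0->S5 S2-1->S6 S3-0->S3 S3-1->S4 S4-0->S5 S4-1->S6 S5-0->S3 S5-1->S4 S6-0->S5 S6-1->S6

Because acceptance depends on a position counted from the end, the machine has to buffer the most recent 2 symbols. Make each state the string of the last up-to-2 symbols read; on input `x` shift the window left and append `x`. Accept when the buffered window has length 2 and begins with `1`.
A 7-state machine:
        0   1  
>  S0   S1  S2 
   S1   S3  S4 
   S2   S5  S6 
   S3   S3  S4 
   S4   S5  S6 
 * S5   S3  S4 
 * S6   S5  S6 
(> = start, * = accepting)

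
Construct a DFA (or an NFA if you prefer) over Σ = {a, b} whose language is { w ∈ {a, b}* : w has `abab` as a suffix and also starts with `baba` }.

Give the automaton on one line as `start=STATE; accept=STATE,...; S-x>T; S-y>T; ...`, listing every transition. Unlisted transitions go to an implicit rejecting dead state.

start=S0; accept=S7; S0-a>S1; S0-b>S2; S1-a>S1; S1-b>S1; S2-a>S3; S2-b>S1; S3-a>S1; S3-b>S4; S4-a>S5; S4-b>S1; S5-a>S6; S5-b>S7; S6-a>S6; S6-b>S8; S7-a>S5; S7-b>S9; S8-a>S5; S8-b>S9; S9-a>S6; S9-b>S9

Handle the two conditions separately and then intersect. One (5 states) tracks how much of the suffix `abab` has currently been matched; the other (6 states) tracks whether the input so far still matches the prefix `baba`. Each combined state is a pair, one component from each; accept when both components accept. Minimizing collapses redundant product states.
10 states suffice.
        a   b  
>  S0   S1  S2 
   S1   S1  S1 
   S2   S3  S1 
   S3   S1  S4 
   S4   S5  S1 
   S5   S6  S7 
   S6   S6  S8 
 * S7   S5  S9 
   S8   S5  S9 
   S9   S6  S9 
(> = start, * = accepting)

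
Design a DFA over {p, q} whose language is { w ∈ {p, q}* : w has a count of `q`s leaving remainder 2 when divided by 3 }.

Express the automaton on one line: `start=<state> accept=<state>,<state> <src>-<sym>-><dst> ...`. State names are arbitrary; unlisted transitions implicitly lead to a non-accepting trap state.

start=A accept=C A-p->A A-q->B B-p->B B-q->C C-p->C C-q->A

The only thing that matters is how many `q`s have appeared, reduced mod 3. Use one state per residue: A for 0, …, C for 2. Reading `q` moves to the next residue; anything else stays put. C is accepting.
       p  q 
>  A   A  B 
   B   B  C 
 * C   C  A 
(> = start, * = accepting)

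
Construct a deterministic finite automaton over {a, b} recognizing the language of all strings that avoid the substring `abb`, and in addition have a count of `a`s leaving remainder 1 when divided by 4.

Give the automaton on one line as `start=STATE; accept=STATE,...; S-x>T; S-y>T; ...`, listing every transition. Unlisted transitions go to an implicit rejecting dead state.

start=q0; accept=q1,q3; q0-a>q1; q0-b>q0; q1-a>q2; q1-b>q3; q2-a>q4; q2-b>q5; q3-a>q2; q3-b>q6; q4-a>q7; q4-b>q8; q5-a>q4; q5-b>q9; q6-a>q9; q6-b>q6; q7-a>q1; q7-b>q10; q8-a>q7; q8-b>q11; q9-a>q11; q9-b>q9; q10-a>q1; q10-b>q12; q11-a>q12; q11-b>q11; q12-a>q6; q12-b>q12

Build one automaton per condition and run them in lockstep. One (4 states) tracks partial matches of the forbidden pattern `abb`; the other (4 states) tracks the count of `a`s modulo 4. Each combined state is a pair, one component from each; accept when both components accept.
With 13 states:
          a    b  
>  q0     q1   q0 
 * q1     q2   q3 
   q2     q4   q5 
 * q3     q2   q6 
   q4     q7   q8 
   q5     q4   q9 
   q6     q9   q6 
   q7     q1  q10 
   q8     q7  q11 
   q9    q11   q9 
   q10    q1  q12 
   q11   q12  q11 
   q12    q6  q12 
(> = start, * = accepting)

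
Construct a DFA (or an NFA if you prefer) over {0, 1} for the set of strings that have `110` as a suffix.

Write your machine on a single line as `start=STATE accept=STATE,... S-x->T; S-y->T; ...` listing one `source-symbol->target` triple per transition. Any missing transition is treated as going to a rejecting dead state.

Let each state record the length of the longest suffix of the input read so far that is also a prefix of `110`. q1 means the last symbol is `1`; q2 means the last 2 symbols are `11`; q3 means the last 3 symbols are `110`. Accept only at q3, where the string currently ends in `110`.
A 4-state machine:
        0   1  
>  q0   q0  q1 
   q1   q0  q2 
   q2   q3  q2 
 * q3   q0  q1 
(> = start, * = accepting)

start=q0; accept=q3; q0-0->q0; q0-1->q1; q1-0->q0; q1-1->q2; q2-0->q3; q2-1->q2; q3-0->q0; q3-1->q1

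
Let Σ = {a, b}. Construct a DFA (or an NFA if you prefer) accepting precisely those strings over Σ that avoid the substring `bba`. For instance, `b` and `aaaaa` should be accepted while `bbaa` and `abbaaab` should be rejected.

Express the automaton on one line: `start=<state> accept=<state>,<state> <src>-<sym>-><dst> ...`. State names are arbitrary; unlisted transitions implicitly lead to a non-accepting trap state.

start=S0 accept=S0,S1,S2 S0-a->S0 S0-b->S1 S1-a->S0 S1-b->S2 S2-a->S3 S2-b->S2 S3-a->S3 S3-b->S3

Track partial matches of the forbidden pattern `bba`. State S3 is a dead state reached once `bba` has occurred; every other state accepts. S0 means no part of `bba` is currently matched.
A 4-state machine:
        a   b  
>* S0   S0  S1 
 * S1   S0  S2 
 * S2   S3  S2 
   S3   S3  S3 
(> = start, * = accepting)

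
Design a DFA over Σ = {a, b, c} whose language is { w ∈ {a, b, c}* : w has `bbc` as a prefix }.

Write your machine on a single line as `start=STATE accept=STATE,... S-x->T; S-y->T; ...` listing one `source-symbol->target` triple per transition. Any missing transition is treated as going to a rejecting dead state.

Check the first 3 symbols one by one: s0 through s2 record how many have matched `bbc` so far; any wrong symbol goes to the dead state s4. After all 3 match we enter the accepting sink s3.
        a   b   c  
>  s0   s4  s1  s4 
   s1   s4  s2  s4 
   s2   s4  s4  s3 
 * s3   s3  s3  s3 
   s4   s4  s4  s4 
(> = start, * = accepting)

start=s0; accept=s3; s0-a->s4; s0-b->s1; s0-c->s4; s1-a->s4; s1-b->s2; s1-c->s4; s2-a->s4; s2-b->s4; s2-c->s3; s3-a->s3; s3-b->s3; s3-c->s3; s4-a->s4; s4-b->s4; s4-c->s4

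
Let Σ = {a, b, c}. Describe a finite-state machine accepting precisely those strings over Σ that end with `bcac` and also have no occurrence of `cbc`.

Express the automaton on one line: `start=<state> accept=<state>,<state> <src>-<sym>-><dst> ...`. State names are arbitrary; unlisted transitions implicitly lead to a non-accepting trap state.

start=S0 accept=S7 S0-a->S0 S0-b->S1 S0-c->S2 S1-a->S0 S1-b->S1 S1-c->S3 S2-a->S0 S2-b->S4 S2-c->S2 S3-a->S5 S3-b->S4 S3-c->S2 S4-a->S0 S4-b->S1 S4-c->S6 S5-a->S0 S5-b->S1 S5-c->S7 S6-a->S8 S6-b->S9 S6-c->S10 S7-a->S0 S7-b->S4 S7-c->S2 S8-a->S10 S8-b->S9 S8-c->S11 S9-a->S10 S9-b->S9 S9-c->S6 S10-a->S10 S10-b->S9 S10-c->S10 S11-a->S10 S11-b->S9 S11-c->S10

Handle the two conditions separately and then intersect. One (5 states) tracks how much of the suffix `bcac` has currently been matched; the other (4 states) tracks partial matches of the forbidden pattern `cbc`. Each combined state is a pair, one component from each; accept when both components accept.
A 12-state machine:
          a    b    c  
>  S0     S0   S1   S2 
   S1     S0   S1   S3 
   S2     S0   S4   S2 
   S3     S5   S4   S2 
   S4     S0   S1   S6 
   S5     S0   S1   S7 
   S6     S8   S9  S10 
 * S7     S0   S4   S2 
   S8    S10   S9  S11 
   S9    S10   S9   S6 
   S10   S10   S9  S10 
   S11   S10   S9  S10 
(> = start, * = accepting)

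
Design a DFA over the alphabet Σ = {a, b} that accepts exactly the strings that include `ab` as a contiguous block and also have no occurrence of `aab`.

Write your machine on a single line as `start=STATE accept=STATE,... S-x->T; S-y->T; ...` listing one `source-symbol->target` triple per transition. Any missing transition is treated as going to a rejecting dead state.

start=q0; accept=q3,q5,q6; q0-a->q1; q0-b->q0; q1-a->q2; q1-b->q3; q2-a->q2; q2-b->q4; q3-a->q5; q3-b->q3; q4-a->q4; q4-b->q4; q5-a->q6; q5-b->q3; q6-a->q6; q6-b->q4

Handle the two conditions separately and then intersect. One (3 states) tracks whether and how much of `ab` has been seen; the other (4 states) tracks partial matches of the forbidden pattern `aab`. Each combined state is a pair, one component from each; accept when both components accept.
A 7-state machine:
        a   b  
>  q0   q1  q0 
   q1   q2  q3 
   q2   q2  q4 
 * q3   q5  q3 
   q4   q4  q4 
 * q5   q6  q3 
 * q6   q6  q4 
(> = start, * = accepting)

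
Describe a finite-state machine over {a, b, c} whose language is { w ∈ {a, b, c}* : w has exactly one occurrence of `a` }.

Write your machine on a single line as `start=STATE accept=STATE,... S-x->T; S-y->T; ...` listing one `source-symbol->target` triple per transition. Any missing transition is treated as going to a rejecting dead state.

start=s0; accept=s1; s0-a->s1; s0-b->s0; s0-c->s0; s1-a->s2; s1-b->s1; s1-c->s1; s2-a->s2; s2-b->s2; s2-c->s2

Only the number of `a`s matters, and only up to 2. Make a chain s0 → s1 → s2 advanced by each `a` (with s2 absorbing); every other symbol self-loops. The accepting set is {s1}.
        a   b   c  
>  s0   s1  s0  s0 
 * s1   s2  s1  s1 
   s2   s2  s2  s2 
(> = start, * = accepting)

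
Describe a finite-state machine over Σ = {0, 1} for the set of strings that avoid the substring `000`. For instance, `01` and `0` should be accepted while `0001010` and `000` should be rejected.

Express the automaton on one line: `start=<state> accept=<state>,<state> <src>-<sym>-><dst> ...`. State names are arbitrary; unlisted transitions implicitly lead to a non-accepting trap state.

start=q0 accept=q0,q1,q2 q0-0->q1 q0-1->q0 q1-0->q2 q1-1->q0 q2-0->q3 q2-1->q0 q3-0->q3 q3-1->q3

This is the complement of 'contains `000`'. Use the same substring-matching states — q0 through q3 holding how much of `000` has just been matched — but flip the accepting set: everything except the trap q3 accepts.
With 4 states:
        0   1  
>* q0   q1  q0 
 * q1   q2  q0 
 * q2   q3  q0 
   q3   q3  q3 
(> = start, * = accepting)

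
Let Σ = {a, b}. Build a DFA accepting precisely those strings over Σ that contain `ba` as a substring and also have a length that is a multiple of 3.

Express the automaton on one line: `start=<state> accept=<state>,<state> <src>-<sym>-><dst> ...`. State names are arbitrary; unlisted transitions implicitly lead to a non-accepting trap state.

Build one automaton per condition and run them in lockstep. One (3 states) tracks whether and how much of `ba` has been seen; the other (3 states) tracks the input length modulo 3. Each combined state is a pair, one component from each; accept when both components accept.
        a   b  
>  q0   q1  q2 
   q1   q3  q4 
   q2   q5  q4 
   q3   q0  q6 
   q4   q7  q6 
   q5   q7  q7 
   q6   q8  q2 
 * q7   q8  q8 
   q8   q5  q5 
(> = start, * = accepting)

start=q0 accept=q7 q0-a->q1 q0-b->q2 q1-a->q3 q1-b->q4 q2-a->q5 q2-b->q4 q3-a->q0 q3-b->q6 q4-a->q7 q4-b->q6 q5-a->q7 q5-b->q7 q6-a->q8 q6-b->q2 q7-a->q8 q7-b->q8 q8-a->q5 q8-b->q5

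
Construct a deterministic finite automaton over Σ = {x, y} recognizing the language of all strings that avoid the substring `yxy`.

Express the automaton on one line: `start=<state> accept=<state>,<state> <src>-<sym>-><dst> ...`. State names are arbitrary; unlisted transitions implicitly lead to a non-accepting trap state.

start=s0 accept=s0,s1,s2 s0-x->s0 s0-y->s1 s1-x->s2 s1-y->s1 s2-x->s0 s2-y->s3 s3-x->s3 s3-y->s3

Track partial matches of the forbidden pattern `yxy`. State s3 is a dead state reached once `yxy` has occurred; every other state accepts. s0 means no part of `yxy` is currently matched.
        x   y  
>* s0   s0  s1 
 * s1   s2  s1 
 * s2   s0  s3 
   s3   s3  s3 
(> = start, * = accepting)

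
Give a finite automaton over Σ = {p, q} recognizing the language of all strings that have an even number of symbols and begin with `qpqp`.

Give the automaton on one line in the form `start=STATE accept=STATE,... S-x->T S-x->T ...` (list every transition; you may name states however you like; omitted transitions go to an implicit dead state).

Handle the two conditions separately and then intersect. The first has 2 states tracking the input length modulo 2; the second has 6 states tracking whether the input so far still matches the prefix `qpqp`. A product state is a pair (one from each), accepting exactly when both do.
With 8 states:
       p  q 
>  A   B  C 
   B   D  D 
   C   E  D 
   D   B  B 
   E   B  F 
   F   G  D 
 * G   H  H 
   H   G  G 
(> = start, * = accepting)

start=A accept=G A-p->B A-q->C B-p->D B-q->D C-p->E C-q->D D-p->B D-q->B E-p->B E-q->F F-p->G F-q->D G-p->H G-q->H H-p->G H-q->G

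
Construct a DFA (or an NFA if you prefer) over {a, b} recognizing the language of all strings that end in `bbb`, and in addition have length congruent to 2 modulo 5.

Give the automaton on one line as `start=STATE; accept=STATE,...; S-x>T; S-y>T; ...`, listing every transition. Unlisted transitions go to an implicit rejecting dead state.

Handle the two conditions separately and then intersect. One (4 states) tracks how much of the suffix `bbb` has currently been matched; the other (5 states) tracks the input length modulo 5. Each combined state is a pair, one component from each; accept when both components accept. Minimizing collapses redundant product states.
An 8-state machine:
        a   b  
>  s0   s1  s1 
   s1   s2  s2 
   s2   s3  s3 
   s3   s4  s4 
   s4   s0  s5 
   s5   s1  s6 
   s6   s2  s7 
 * s7   s3  s3 
(> = start, * = accepting)

start=s0; accept=s7; s0-a>s1; s0-b>s1; s1-a>s2; s1-b>s2; s2-a>s3; s2-b>s3; s3-a>s4; s3-b>s4; s4-a>s0; s4-b>s5; s5-a>s1; s5-b>s6; s6-a>s2; s6-b>s7; s7-a>s3; s7-b>s3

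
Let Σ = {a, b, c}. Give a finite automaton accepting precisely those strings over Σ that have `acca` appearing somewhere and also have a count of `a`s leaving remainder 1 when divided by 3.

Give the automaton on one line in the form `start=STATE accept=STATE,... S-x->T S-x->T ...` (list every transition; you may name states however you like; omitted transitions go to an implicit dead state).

start=s0 accept=s14 s0-a->s1 s0-b->s0 s0-c->s0 s1-a->s2 s1-b->s3 s1-c->s4 s2-a->s5 s2-b->s6 s2-c->s7 s3-a->s2 s3-b->s3 s3-c->s3 s4-a->s2 s4-b->s3 s4-c->s8 s5-a->s1 s5-b->s0 s5-c->s9 s6-a->s5 s6-b->s6 s6-c->s6 s7-a->s5 s7-b->s6 s7-c->s10 s8-a->s11 s8-b->s3 s8-c->s3 s9-a->s1 s9-b->s0 s9-c->s12 s10-a->s13 s10-b->s6 s10-c->s6 s11-a->s13 s11-b->s11 s11-c->s11 s12-a->s14 s12-b->s0 s12-c->s0 s13-a->s14 s13-b->s13 s13-c->s13 s14-a->s11 s14-b->s14 s14-c->s14

Handle the two conditions separately and then intersect. The first has 5 states tracking whether and how much of `acca` has been seen; the second has 3 states tracking the count of `a`s modulo 3. A product state is a pair (one from each), accepting exactly when both do.
With 15 states:
          a    b    c  
>  s0     s1   s0   s0 
   s1     s2   s3   s4 
   s2     s5   s6   s7 
   s3     s2   s3   s3 
   s4     s2   s3   s8 
   s5     s1   s0   s9 
   s6     s5   s6   s6 
   s7     s5   s6  s10 
   s8    s11   s3   s3 
   s9     s1   s0  s12 
   s10   s13   s6   s6 
   s11   s13  s11  s11 
   s12   s14   s0   s0 
   s13   s14  s13  s13 
 * s14   s11  s14  s14 
(> = start, * = accepting)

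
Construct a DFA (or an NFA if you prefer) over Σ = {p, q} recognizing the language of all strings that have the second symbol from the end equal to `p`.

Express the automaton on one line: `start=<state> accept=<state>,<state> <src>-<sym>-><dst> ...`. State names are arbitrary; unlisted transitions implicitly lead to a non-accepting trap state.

start=s0 accept=s3,s4 s0-p->s1 s0-q->s2 s1-p->s3 s1-q->s4 s2-p->s5 s2-q->s6 s3-p->s3 s3-q->s4 s4-p->s5 s4-q->s6 s5-p->s3 s5-q->s4 s6-p->s5 s6-q->s6

A DFA must remember the last 2 symbols (since which symbol is second-to-last isn't known until the input ends). Use one state per possible window of the last ≤2 symbols; accept from those whose window starts with `p`.
        p   q  
>  s0   s1  s2 
   s1   s3  s4 
   s2   s5  s6 
 * s3   s3  s4 
 * s4   s5  s6 
   s5   s3  s4 
   s6   s5  s6 
(> = start, * = accepting)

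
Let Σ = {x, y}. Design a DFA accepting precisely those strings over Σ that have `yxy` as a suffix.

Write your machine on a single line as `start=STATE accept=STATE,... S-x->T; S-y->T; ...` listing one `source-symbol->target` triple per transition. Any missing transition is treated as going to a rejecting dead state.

Remember how much of `yxy` the current input suffix matches. State q0 means no match yet; q1 means the last symbol is `y`; q2 means the last 2 symbols are `yx`; q3 means the last 3 symbols are `yxy`. Only q3 accepts. On a mismatch, fall back to the longest proper suffix that is still a prefix of `yxy`.
4 states suffice.
        x   y  
>  q0   q0  q1 
   q1   q2  q1 
   q2   q0  q3 
 * q3   q2  q1 
(> = start, * = accepting)

start=q0; accept=q3; q0-x->q0; q0-y->q1; q1-x->q2; q1-y->q1; q2-x->q0; q2-y->q3; q3-x->q2; q3-y->q1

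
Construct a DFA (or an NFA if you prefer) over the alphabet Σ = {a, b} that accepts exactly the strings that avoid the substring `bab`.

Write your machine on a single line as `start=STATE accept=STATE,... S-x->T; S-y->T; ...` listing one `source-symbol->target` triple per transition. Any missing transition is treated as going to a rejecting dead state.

start=s0; accept=s0,s1,s2; s0-a->s0; s0-b->s1; s1-a->s2; s1-b->s1; s2-a->s0; s2-b->s3; s3-a->s3; s3-b->s3

This is the complement of 'contains `bab`'. Use the same substring-matching states — s0 through s3 holding how much of `bab` has just been matched — but flip the accepting set: everything except the trap s3 accepts.
With 4 states:
        a   b  
>* s0   s0  s1 
 * s1   s2  s1 
 * s2   s0  s3 
   s3   s3  s3 
(> = start, * = accepting)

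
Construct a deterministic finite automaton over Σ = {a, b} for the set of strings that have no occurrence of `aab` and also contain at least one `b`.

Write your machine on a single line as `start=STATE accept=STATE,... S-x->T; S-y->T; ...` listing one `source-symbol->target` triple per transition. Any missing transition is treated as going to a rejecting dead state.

start=q0; accept=q2,q4,q5; q0-a->q1; q0-b->q2; q1-a->q3; q1-b->q2; q2-a->q4; q2-b->q2; q3-a->q3; q3-b->q3; q4-a->q5; q4-b->q2; q5-a->q5; q5-b->q3

Handle the two conditions separately and then intersect. The first has 4 states tracking partial matches of the forbidden pattern `aab`; the second has 3 states tracking the count of `b`s, saturating at 2. A product state is a pair (one from each), accepting exactly when both do. After merging equivalent states the machine shrinks.
With 6 states:
        a   b  
>  q0   q1  q2 
   q1   q3  q2 
 * q2   q4  q2 
   q3   q3  q3 
 * q4   q5  q2 
 * q5   q5  q3 
(> = start, * = accepting)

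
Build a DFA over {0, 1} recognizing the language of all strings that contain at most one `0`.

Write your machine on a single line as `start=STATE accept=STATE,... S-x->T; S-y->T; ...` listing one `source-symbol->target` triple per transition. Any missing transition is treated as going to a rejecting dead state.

Only the number of `0`s matters, and only up to 2. Make a chain A → B → C advanced by each `0` (with C absorbing); every other symbol self-loops. The accepting set is {A, B}.
       0  1 
>* A   B  A 
 * B   C  B 
   C   C  C 
(> = start, * = accepting)

start=A; accept=A,B; A-0->B; A-1->A; B-0->C; B-1->B; C-0->C; C-1->C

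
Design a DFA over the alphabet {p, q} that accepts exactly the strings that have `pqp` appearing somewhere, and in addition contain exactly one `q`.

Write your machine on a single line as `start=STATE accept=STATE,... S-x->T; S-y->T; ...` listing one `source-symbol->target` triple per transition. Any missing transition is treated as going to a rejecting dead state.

start=s0; accept=s4; s0-p->s1; s0-q->s2; s1-p->s1; s1-q->s3; s2-p->s2; s2-q->s2; s3-p->s4; s3-q->s2; s4-p->s4; s4-q->s2

Build one automaton per condition and run them in lockstep. The first has 4 states tracking whether and how much of `pqp` has been seen; the second has 3 states tracking the count of `q`s, saturating at 2. A product state is a pair (one from each), accepting exactly when both do. Equivalent product states are then merged.
        p   q  
>  s0   s1  s2 
   s1   s1  s3 
   s2   s2  s2 
   s3   s4  s2 
 * s4   s4  s2 
(> = start, * = accepting)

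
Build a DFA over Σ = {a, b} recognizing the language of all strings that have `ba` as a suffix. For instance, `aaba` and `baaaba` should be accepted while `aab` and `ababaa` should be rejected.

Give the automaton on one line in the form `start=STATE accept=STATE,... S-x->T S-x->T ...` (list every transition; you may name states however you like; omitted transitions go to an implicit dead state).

start=S0 accept=S2 S0-a->S0 S0-b->S1 S1-a->S2 S1-b->S1 S2-a->S0 S2-b->S1

Let each state record the length of the longest suffix of the input read so far that is also a prefix of `ba`. S1 means the last symbol is `b`; S2 means the last 2 symbols are `ba`. Accept only at S2, where the string currently ends in `ba`.
3 states suffice.
        a   b  
>  S0   S0  S1 
   S1   S2  S1 
 * S2   S0  S1 
(> = start, * = accepting)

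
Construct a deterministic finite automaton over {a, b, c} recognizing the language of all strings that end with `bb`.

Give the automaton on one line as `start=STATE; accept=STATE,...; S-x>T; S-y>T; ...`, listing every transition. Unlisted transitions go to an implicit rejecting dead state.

start=S0; accept=S2; S0-a>S0; S0-b>S1; S0-c>S0; S1-a>S0; S1-b>S2; S1-c>S0; S2-a>S0; S2-b>S2; S2-c>S0

Remember how much of `bb` the current input suffix matches. State S0 means no match yet; S1 means the last symbol is `b`; S2 means the last 2 symbols are `bb`. Only S2 accepts. On a mismatch, fall back to the longest proper suffix that is still a prefix of `bb`.
With 3 states:
        a   b   c  
>  S0   S0  S1  S0 
   S1   S0  S2  S0 
 * S2   S0  S2  S0 
(> = start, * = accepting)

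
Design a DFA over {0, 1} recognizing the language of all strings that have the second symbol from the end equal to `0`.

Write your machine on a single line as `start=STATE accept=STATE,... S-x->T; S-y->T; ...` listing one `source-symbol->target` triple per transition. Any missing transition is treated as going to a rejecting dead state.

start=s0; accept=s3,s4; s0-0->s1; s0-1->s2; s1-0->s3; s1-1->s4; s2-0->s5; s2-1->s6; s3-0->s3; s3-1->s4; s4-0->s5; s4-1->s6; s5-0->s3; s5-1->s4; s6-0->s5; s6-1->s6

Because acceptance depends on a position counted from the end, the machine has to buffer the most recent 2 symbols. Make each state the string of the last up-to-2 symbols read; on input `x` shift the window left and append `x`. Accept when the buffered window has length 2 and begins with `0`.
With 7 states:
        0   1  
>  s0   s1  s2 
   s1   s3  s4 
   s2   s5  s6 
 * s3   s3  s4 
 * s4   s5  s6 
   s5   s3  s4 
   s6   s5  s6 
(> = start, * = accepting)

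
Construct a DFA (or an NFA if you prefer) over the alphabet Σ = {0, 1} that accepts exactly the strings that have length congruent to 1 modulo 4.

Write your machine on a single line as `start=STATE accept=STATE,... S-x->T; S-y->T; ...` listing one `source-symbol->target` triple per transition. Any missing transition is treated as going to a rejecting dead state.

start=q0; accept=q1; q0-0->q1; q0-1->q1; q1-0->q2; q1-1->q2; q2-0->q3; q2-1->q3; q3-0->q0; q3-1->q0

Count input length modulo 4: every symbol advances one step around the cycle q0 → q1 → q2 → q3 → q0. Accept at q1.
A 4-state machine:
        0   1  
>  q0   q1  q1 
 * q1   q2  q2 
   q2   q3  q3 
   q3   q0  q0 
(> = start, * = accepting)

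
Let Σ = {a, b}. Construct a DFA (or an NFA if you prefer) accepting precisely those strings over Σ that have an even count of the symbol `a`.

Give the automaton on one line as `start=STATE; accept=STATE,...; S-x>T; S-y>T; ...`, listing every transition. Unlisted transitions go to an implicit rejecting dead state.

start=S0; accept=S0; S0-a>S1; S0-b>S0; S1-a>S0; S1-b>S1

The only thing that matters is how many `a`s have appeared, reduced mod 2. Use one state per residue: S0 for 0, …, S1 for 1. Reading `a` moves to the next residue; anything else stays put. S0 is accepting.
        a   b  
>* S0   S1  S0 
   S1   S0  S1 
(> = start, * = accepting)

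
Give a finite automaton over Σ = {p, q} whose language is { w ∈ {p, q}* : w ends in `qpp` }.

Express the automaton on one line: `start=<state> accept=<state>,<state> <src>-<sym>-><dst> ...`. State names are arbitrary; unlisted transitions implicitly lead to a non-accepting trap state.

Let each state record the length of the longest suffix of the input read so far that is also a prefix of `qpp`. s1 means the last symbol is `q`; s2 means the last 2 symbols are `qp`; s3 means the last 3 symbols are `qpp`. Accept only at s3, where the string currently ends in `qpp`.
A 4-state machine:
        p   q  
>  s0   s0  s1 
   s1   s2  s1 
   s2   s3  s1 
 * s3   s0  s1 
(> = start, * = accepting)

start=s0 accept=s3 s0-p->s0 s0-q->s1 s1-p->s2 s1-q->s1 s2-p->s3 s2-q->s1 s3-p->s0 s3-q->s1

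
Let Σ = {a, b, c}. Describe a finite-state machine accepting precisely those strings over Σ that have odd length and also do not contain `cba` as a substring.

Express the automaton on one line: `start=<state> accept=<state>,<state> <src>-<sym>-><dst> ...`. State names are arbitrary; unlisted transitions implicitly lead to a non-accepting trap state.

Handle the two conditions separately and then intersect. The first has 2 states tracking the input length modulo 2; the second has 4 states tracking partial matches of the forbidden pattern `cba`. A product state is a pair (one from each), accepting exactly when both do. After merging equivalent states the machine shrinks.
A 7-state machine:
        a   b   c  
>  q0   q1  q1  q2 
 * q1   q0  q0  q3 
 * q2   q0  q4  q3 
   q3   q1  q5  q2 
   q4   q6  q1  q2 
 * q5   q6  q0  q3 
   q6   q6  q6  q6 
(> = start, * = accepting)

start=q0 accept=q1,q2,q5 q0-a->q1 q0-b->q1 q0-c->q2 q1-a->q0 q1-b->q0 q1-c->q3 q2-a->q0 q2-b->q4 q2-c->q3 q3-a->q1 q3-b->q5 q3-c->q2 q4-a->q6 q4-b->q1 q4-c->q2 q5-a->q6 q5-b->q0 q5-c->q3 q6-a->q6 q6-b->q6 q6-c->q6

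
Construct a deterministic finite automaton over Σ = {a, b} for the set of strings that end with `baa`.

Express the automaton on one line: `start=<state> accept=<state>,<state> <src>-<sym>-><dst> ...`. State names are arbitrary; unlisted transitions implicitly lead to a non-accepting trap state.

Let each state record the length of the longest suffix of the input read so far that is also a prefix of `baa`. s1 means the last symbol is `b`; s2 means the last 2 symbols are `ba`; s3 means the last 3 symbols are `baa`. Accept only at s3, where the string currently ends in `baa`.
4 states suffice.
        a   b  
>  s0   s0  s1 
   s1   s2  s1 
   s2   s3  s1 
 * s3   s0  s1 
(> = start, * = accepting)

start=s0 accept=s3 s0-a->s0 s0-b->s1 s1-a->s2 s1-b->s1 s2-a->s3 s2-b->s1 s3-a->s0 s3-b->s1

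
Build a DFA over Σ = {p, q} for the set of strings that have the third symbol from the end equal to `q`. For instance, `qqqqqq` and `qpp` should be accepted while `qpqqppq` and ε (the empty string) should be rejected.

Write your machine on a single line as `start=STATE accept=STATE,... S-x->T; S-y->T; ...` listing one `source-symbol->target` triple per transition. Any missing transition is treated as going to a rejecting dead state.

A DFA must remember the last 3 symbols (since which symbol is third-to-last isn't known until the input ends). Use one state per possible window of the last ≤3 symbols; accept from those whose window starts with `q`.
A 15-state machine:
          p    q  
>  S0     S1   S2 
   S1     S3   S4 
   S2     S5   S6 
   S3     S7   S8 
   S4     S9  S10 
   S5    S11  S12 
   S6    S13  S14 
   S7     S7   S8 
   S8     S9  S10 
   S9    S11  S12 
   S10   S13  S14 
 * S11    S7   S8 
 * S12    S9  S10 
 * S13   S11  S12 
 * S14   S13  S14 
(> = start, * = accepting)

start=S0; accept=S11,S12,S13,S14; S0-p->S1; S0-q->S2; S1-p->S3; S1-q->S4; S2-p->S5; S2-q->S6; S3-p->S7; S3-q->S8; S4-p->S9; S4-q->S10; S5-p->S11; S5-q->S12; S6-p->S13; S6-q->S14; S7-p->S7; S7-q->S8; S8-p->S9; S8-q->S10; S9-p->S11; S9-q->S12; S10-p->S13; S10-q->S14; S11-p->S7; S11-q->S8; S12-p->S9; S12-q->S10; S13-p->S11; S13-q->S12; S14-p->S13; S14-q->S14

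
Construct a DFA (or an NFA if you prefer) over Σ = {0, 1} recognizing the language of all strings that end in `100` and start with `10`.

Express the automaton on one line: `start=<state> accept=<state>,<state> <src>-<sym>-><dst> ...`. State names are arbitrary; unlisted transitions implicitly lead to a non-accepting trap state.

start=q0 accept=q4 q0-0->q1 q0-1->q2 q1-0->q1 q1-1->q1 q2-0->q3 q2-1->q1 q3-0->q4 q3-1->q5 q4-0->q6 q4-1->q5 q5-0->q3 q5-1->q5 q6-0->q6 q6-1->q5

Build one automaton per condition and run them in lockstep. One (4 states) tracks how much of the suffix `100` has currently been matched; the other (4 states) tracks whether the input so far still matches the prefix `10`. Each combined state is a pair, one component from each; accept when both components accept. Minimizing collapses redundant product states.
With 7 states:
        0   1  
>  q0   q1  q2 
   q1   q1  q1 
   q2   q3  q1 
   q3   q4  q5 
 * q4   q6  q5 
   q5   q3  q5 
   q6   q6  q5 
(> = start, * = accepting)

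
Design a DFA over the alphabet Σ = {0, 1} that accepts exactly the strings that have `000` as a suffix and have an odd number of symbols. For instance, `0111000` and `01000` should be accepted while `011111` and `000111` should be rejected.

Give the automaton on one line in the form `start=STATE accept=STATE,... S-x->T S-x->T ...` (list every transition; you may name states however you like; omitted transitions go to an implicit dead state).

start=A accept=E A-0->B A-1->C B-0->D B-1->A C-0->A C-1->A D-0->E D-1->C E-0->D E-1->A

Run two small machines in parallel and take their product. One (4 states) tracks how much of the suffix `000` has currently been matched; the other (2 states) tracks the input length modulo 2. Each combined state is a pair, one component from each; accept when both components accept. Equivalent product states are then merged.
With 5 states:
       0  1 
>  A   B  C 
   B   D  A 
   C   A  A 
   D   E  C 
 * E   D  A 
(> = start, * = accepting)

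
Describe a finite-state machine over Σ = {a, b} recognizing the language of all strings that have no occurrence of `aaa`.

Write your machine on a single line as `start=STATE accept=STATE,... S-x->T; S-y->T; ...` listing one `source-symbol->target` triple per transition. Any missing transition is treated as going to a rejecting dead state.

This is the complement of 'contains `aaa`'. Use the same substring-matching states — q0 through q3 holding how much of `aaa` has just been matched — but flip the accepting set: everything except the trap q3 accepts.
With 4 states:
        a   b  
>* q0   q1  q0 
 * q1   q2  q0 
 * q2   q3  q0 
   q3   q3  q3 
(> = start, * = accepting)

start=q0; accept=q0,q1,q2; q0-a->q1; q0-b->q0; q1-a->q2; q1-b->q0; q2-a->q3; q2-b->q0; q3-a->q3; q3-b->q3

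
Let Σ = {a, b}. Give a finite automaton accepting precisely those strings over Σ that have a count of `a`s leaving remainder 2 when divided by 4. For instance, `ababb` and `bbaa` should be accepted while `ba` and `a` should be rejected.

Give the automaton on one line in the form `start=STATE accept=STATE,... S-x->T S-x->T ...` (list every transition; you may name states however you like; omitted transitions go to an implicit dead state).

The only thing that matters is how many `a`s have appeared, reduced mod 4. Use one state per residue: s0 for 0, …, s3 for 3. Reading `a` moves to the next residue; anything else stays put. s2 is accepting.
4 states suffice.
        a   b  
>  s0   s1  s0 
   s1   s2  s1 
 * s2   s3  s2 
   s3   s0  s3 
(> = start, * = accepting)

start=s0 accept=s2 s0-a->s1 s0-b->s0 s1-a->s2 s1-b->s1 s2-a->s3 s2-b->s2 s3-a->s0 s3-b->s3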